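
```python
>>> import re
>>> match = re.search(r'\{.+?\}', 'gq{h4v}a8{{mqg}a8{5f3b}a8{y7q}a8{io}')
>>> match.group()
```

'{h4v}'

A non-greedy quantifier consumes as few characters as it can — just enough that the remainder of the pattern still matches from where it stops; whatever follows it matches normally.
`re.search` tries every starting position until one works.
The match spans [2:7] → '{h4v}'.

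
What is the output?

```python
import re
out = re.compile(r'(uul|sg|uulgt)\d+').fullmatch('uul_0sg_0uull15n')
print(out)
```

`fullmatch` succeeds only if the pattern covers the string from start to end.
Here there's no way to consume every character, so the call returns None.

None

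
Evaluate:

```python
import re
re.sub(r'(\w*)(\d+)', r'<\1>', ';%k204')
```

The pattern matches zero or more of a word character (captured); then one or more of a digit (captured).
The replacement refers to a captured group, so each match is rewritten using its own captured text.

';%<k20>'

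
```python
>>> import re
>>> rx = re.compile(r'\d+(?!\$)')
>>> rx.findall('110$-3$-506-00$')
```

['11', '506', '0']

The negative lookaround is zero-width — it rules out positions where the adjacent text would match, without consuming anything.
With no groups in the pattern, `findall` gives back each whole match — 3 here.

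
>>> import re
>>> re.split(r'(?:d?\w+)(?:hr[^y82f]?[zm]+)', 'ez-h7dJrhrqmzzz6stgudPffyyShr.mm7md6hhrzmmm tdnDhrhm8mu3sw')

Pattern: optionally the literal 'd', then one or more of a word character (non-capturing group); then the literal 'hr', then optionally any character except [y82f], then one or more of one of [zm] (non-capturing group).
Matches to split on: at [3:32] → 'h7dJrhrqmzzz6stgudPffyyShr.mm'; at [32:43] → '7md6hhrzmmm'; at [44:52] → 'tdnDhrhm'.
`split` removes every match and returns the 4 fragments in between.

['ez-', '', ' ', '8mu3sw']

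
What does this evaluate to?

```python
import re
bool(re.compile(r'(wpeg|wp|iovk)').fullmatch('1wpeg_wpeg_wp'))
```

False

`fullmatch` succeeds only if the pattern covers the string from start to end.
Here the pattern can't cover the whole string, so the call returns None, and `bool(None)` is False.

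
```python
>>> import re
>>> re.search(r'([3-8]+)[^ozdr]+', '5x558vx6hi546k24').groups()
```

This matches one or more of a character in [3-8] (captured); then one or more of any character except [ozdr].
Unlike `match`, `search` isn't anchored — it looks for the pattern anywhere in the string.
The match spans [0:16] → '5x558vx6hi546k24'.
Captured: group 1 = '5'.

('5',)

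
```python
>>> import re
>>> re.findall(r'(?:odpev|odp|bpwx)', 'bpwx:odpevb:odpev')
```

Alternation tries branches left to right and keeps the first one that lets the overall match succeed at that position.
No capturing groups, so `findall` returns the 3 full match strings.

['bpwx', 'odpev', 'odpev']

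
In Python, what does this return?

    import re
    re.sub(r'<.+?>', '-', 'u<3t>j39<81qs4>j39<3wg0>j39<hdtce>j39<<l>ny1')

'u-j39-j39-j39-j39-ny1'

Because the quantifier is non-greedy, it stops expanding at the earliest point where the rest of the pattern can succeed.
Matches: at [1:5] → '<3t>'; at [8:15] → '<81qs4>'; at [18:24] → '<3wg0>'; at [27:34] → '<hdtce>'; at [37:41] → '<<l>'.
Each match is replaced by '-'.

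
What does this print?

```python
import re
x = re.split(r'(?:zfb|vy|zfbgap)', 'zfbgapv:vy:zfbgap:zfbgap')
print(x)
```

['', 'gapv:', ':', 'gap:', 'gap']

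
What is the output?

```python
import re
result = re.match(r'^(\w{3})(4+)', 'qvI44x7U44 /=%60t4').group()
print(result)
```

The pattern matches anchored at the start of the string; then exactly 3 of a word character (captured); then one or more of a literal '4' (captured).
`re.match` won't scan ahead — the pattern has to work from the very first character.
The match spans [0:5] → 'qvI44'.
Captured: group 1 = 'qvI', group 2 = '44'.

qvI44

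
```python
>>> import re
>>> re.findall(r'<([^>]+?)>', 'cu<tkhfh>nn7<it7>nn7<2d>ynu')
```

Matches: at [2:9] match '<tkhfh>', group 1 = 'tkhfh'; at [12:17] match '<it7>', group 1 = 'it7'; at [20:24] match '<2d>', group 1 = '2d'.
Because there's exactly one group, `findall` drops the full match and keeps group 1 from each hit.

['tkhfh', 'it7', '2d']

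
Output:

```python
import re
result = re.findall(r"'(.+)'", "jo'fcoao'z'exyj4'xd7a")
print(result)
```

Scanning left to right: at [2:17] match "'fcoao'z'exyj4'", group 1 = "fcoao'z'exyj4".
`findall` collects group 1 from the one match (1 total).

["fcoao'z'exyj4"]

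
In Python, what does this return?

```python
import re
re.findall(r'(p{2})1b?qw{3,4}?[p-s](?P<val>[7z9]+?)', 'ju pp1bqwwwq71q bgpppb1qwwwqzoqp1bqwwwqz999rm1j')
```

`findall` packs the 2 group values into a tuple for every match.

[('pp', '7')]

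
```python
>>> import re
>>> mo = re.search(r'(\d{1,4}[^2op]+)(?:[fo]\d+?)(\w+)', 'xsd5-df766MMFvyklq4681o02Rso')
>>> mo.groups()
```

This matches 1 to 4 of a digit, then one or more of any character except [2op] (captured); then one of [fo], then one or more of a digit (lazy) (non-capturing group); then one or more of a word character (captured).
Unlike `match`, `search` isn't anchored — it looks for the pattern anywhere in the string.
The match spans [3:28] → '5-df766MMFvyklq4681o02Rso'.
Captured: group 1 = '5-df766MMFvyklq4681', group 2 = '2Rso'.

('5-df766MMFvyklq4681', '2Rso')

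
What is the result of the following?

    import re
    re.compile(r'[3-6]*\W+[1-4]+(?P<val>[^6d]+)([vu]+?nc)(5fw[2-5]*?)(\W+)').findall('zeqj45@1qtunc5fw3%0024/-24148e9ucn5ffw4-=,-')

Multiple groups make `findall` return tuples — one 4-tuple for the one match.

[('qt', 'unc', '5fw3', '%')]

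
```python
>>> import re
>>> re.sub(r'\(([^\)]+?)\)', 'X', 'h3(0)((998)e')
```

'h3XXe'

Each match is replaced by 'X'.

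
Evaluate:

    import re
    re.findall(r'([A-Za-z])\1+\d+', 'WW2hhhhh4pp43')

['W', 'h', 'p']

The backreference `\1` re-matches whatever the first group consumed, character for character.
Because there's exactly one group, `findall` drops the full match and keeps group 1 from each hit.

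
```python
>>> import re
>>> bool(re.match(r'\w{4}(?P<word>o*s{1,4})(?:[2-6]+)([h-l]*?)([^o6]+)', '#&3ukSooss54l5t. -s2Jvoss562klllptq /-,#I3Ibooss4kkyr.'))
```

False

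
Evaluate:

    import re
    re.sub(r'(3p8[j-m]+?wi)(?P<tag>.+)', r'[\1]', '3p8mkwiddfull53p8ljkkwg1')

'[3p8mkwi]'

Pattern: the literal '3p8', then one or more of a character in [j-m] (lazy), then the literal 'wi' (captured); then one or more of any character (captured as 'tag').
Matches: at [0:24] → '3p8mkwiddfull53p8ljkkwg1'.
The replacement refers to a captured group, so each match is rewritten using its own captured text.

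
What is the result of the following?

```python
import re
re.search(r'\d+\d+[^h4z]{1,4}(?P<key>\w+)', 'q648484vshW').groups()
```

('hW',)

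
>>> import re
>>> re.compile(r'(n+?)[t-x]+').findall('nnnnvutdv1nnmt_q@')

['nnnn']

Pattern: one or more of a literal 'n' (lazy) (captured); then one or more of a character in [t-x].
Walking the string: at [0:7] match 'nnnnvut', group 1 = 'nnnn'.
Because there's exactly one group, `findall` drops the full match and keeps group 1 from the one hit.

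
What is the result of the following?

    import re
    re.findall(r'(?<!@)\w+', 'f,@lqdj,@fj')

The negative lookaround is zero-width — it rules out positions where the adjacent text would match, without consuming anything.
With no groups in the pattern, `findall` gives back each whole match — 3 here.

['f', 'qdj', 'j']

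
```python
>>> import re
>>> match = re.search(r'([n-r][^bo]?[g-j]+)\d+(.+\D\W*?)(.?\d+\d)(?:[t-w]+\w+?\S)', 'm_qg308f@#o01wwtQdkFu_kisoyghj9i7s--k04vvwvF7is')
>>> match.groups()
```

('qg', 'f@#o01wwtQdkFu_kisoyghj9i7s--k', '04')

The match spans [2:45] → 'qg308f@#o01wwtQdkFu_kisoyghj9i7s--k04vvwvF7'.
Captured: group 1 = 'qg', group 2 = 'f@#o01wwtQdkFu_kisoyghj9i7s--k', group 3 = '04'.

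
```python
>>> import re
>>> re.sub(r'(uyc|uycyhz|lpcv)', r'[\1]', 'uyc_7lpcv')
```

'[uyc]_7[lpcv]'

Matches: at [0:3] → 'uyc'; at [5:9] → 'lpcv'.
`\1` in the replacement pulls in group 1's text for each match.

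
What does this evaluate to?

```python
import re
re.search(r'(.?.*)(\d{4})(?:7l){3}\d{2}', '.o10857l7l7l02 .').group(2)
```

'1085'

The match spans [0:14] → '.o10857l7l7l02'.
Captured: group 1 = '.o', group 2 = '1085'.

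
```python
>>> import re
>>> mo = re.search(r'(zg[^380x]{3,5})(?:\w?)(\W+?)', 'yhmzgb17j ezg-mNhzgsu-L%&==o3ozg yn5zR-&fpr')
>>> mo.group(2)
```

' '

The match spans [3:10] → 'zgb17j '.
Captured: group 1 = 'zgb17j', group 2 = ' '.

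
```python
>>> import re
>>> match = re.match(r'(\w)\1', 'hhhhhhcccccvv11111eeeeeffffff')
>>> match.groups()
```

('h',)

The match spans [0:2] → 'hh'.
Captured: group 1 = 'h'.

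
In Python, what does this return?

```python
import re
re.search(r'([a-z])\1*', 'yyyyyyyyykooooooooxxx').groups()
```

('y',)

The match spans [0:9] → 'yyyyyyyyy'.
Captured: group 1 = 'y'.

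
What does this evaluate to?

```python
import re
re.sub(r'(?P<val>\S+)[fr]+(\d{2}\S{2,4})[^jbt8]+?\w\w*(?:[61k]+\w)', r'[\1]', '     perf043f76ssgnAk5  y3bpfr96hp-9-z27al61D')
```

Pattern: one or more of a non-whitespace character (captured as 'val'); then one or more of one of [fr]; then exactly 2 of a digit, then 2 to 4 of a non-whitespace character (captured); then one or more of any character except [jbt8] (lazy), then a word character, then zero or more of a word character; then one or more of one of [61k], then a word character (non-capturing group).
Matches: at [5:33] → 'perf043f76ssgnAk5  y3bpfr96h'.
Each match is replaced using the text its own group 1 captured.

'     [perf043]p-9-z27al61D'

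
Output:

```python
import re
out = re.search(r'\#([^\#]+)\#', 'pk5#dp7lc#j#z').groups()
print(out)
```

('dp7lc',)

The match spans [3:10] → '#dp7lc#'.
Captured: group 1 = 'dp7lc'.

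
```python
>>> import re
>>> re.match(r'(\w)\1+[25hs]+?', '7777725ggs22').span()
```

(0, 6)

After group 1 captures some text, `\1` only succeeds where that same text appears again.
With `match`, the pattern is implicitly anchored at the beginning.
The match spans [0:6] → '777772'.
Captured: group 1 = '7'.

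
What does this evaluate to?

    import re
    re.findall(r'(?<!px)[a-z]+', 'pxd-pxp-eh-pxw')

['pxd', 'pxp', 'eh', 'pxw']

Because the assertion is negative and zero-width, positions next to the forbidden text are skipped.
Matches: at [0:3] → 'pxd'; at [4:7] → 'pxp'; at [8:10] → 'eh'; at [11:14] → 'pxw'.
With no groups in the pattern, `findall` gives back each whole match — 4 here.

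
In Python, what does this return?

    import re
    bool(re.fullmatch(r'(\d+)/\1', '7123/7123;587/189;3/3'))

False

After group 1 captures some text, `\1` only succeeds where that same text appears again.
`re.fullmatch` requires the pattern to consume the entire string.
Here the string isn't matched end-to-end, so the call returns None, and `bool(None)` is False.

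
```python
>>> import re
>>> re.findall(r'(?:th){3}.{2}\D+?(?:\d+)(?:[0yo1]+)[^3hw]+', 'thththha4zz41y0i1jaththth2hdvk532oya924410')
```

['ththth2hdvk532oya924410']

This matches the literal 'th' repeated 3 times, then exactly 2 of any character, then one or more of a non-digit (lazy); then one or more of a digit (non-capturing group); then one or more of one of [0yo1] (non-capturing group); then one or more of any character except [3hw].
Since nothing is captured, `findall` lists the 1 matched substring directly.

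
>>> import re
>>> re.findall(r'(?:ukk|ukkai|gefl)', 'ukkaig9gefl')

['ukk', 'gefl']

`|` is ordered: at each position the engine commits to the first alternative that works.
`findall` yields the raw match text (2 of them) because the pattern has no groups.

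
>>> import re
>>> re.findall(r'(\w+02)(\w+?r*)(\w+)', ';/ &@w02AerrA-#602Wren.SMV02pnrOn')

[('w02', 'A', 'errA'), ('602', 'Wr', 'en'), ('SMV02', 'p', 'nrOn')]

The `?` after the quantifier makes it lazy — it takes as little as possible before letting the rest of the pattern try.
3 groups means each result is a tuple of 3 captured strings — 3 here.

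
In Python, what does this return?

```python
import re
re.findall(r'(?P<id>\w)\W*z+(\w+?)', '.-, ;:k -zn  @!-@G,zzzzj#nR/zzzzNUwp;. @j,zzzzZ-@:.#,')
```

[('k', 'n'), ('G', 'j'), ('R', 'N'), ('j', 'Z')]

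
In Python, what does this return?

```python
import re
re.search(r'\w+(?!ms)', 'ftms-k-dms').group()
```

The negative lookahead/lookbehind blocks any match where the forbidden context is present.
The match spans [0:4] → 'ftms'.

'ftms'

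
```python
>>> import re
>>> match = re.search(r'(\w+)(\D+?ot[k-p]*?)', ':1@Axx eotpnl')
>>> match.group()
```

'1@Axx eot'

The pattern matches one or more of a word character (captured); then one or more of a non-digit (lazy), then the literal 'ot', then zero or more of a character in [k-p] (lazy) (captured).
With the lazy modifier that quantifier settles for the fewest repetitions that let the rest of the pattern succeed (the atoms after it are unaffected and can still be greedy).
`re.search` tries every starting position until one works.
The match spans [1:10] → '1@Axx eot'.
Captured: group 1 = '1', group 2 = '@Axx eot'.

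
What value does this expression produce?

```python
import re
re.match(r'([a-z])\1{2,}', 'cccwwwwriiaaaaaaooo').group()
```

A backreference is literal: `\1` must see the identical characters the first group matched.
`re.match` only tries the pattern at the start of the string.
The match spans [0:3] → 'ccc'.
Captured: group 1 = 'c'.

'ccc'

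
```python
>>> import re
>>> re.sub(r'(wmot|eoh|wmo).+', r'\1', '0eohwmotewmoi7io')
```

Matches: at [1:16] → 'eohwmotewmoi7io'.
The replacement refers to a captured group, so each match is rewritten using its own captured text.

'0eoh'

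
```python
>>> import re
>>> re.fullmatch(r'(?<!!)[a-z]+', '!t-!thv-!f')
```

None

A negative assertion filters positions out without eating any characters.
For `fullmatch`, every character of the input must be accounted for by the pattern.
Here the pattern can't cover the whole string, so the call returns None.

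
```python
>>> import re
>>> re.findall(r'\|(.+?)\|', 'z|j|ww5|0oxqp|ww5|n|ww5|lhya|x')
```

['j', '0oxqp', 'n', 'lhya']

The `?` after the quantifier makes it lazy — it takes as little as possible before letting the rest of the pattern try.
One capturing group, so `findall` returns just the captured substring from each match — 4 in all.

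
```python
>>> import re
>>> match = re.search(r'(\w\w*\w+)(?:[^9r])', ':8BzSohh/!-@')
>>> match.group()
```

'8BzSohh/'

The match spans [1:9] → '8BzSohh/'.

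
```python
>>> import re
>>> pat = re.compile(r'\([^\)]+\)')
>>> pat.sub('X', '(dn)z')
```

Matches: at [0:4] → '(dn)'.
Every occurrence is swapped for 'X'.

'Xz'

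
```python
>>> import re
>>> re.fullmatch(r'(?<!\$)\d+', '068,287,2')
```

None

`(?!…)`/`(?<!…)` only lets a position through if the neighbouring text does NOT match; no characters are consumed.
`fullmatch` succeeds only if the pattern covers the string from start to end.
Here the pattern can't cover the whole string, so the call returns None.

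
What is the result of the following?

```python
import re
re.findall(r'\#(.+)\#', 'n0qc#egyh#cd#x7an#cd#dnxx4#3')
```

Scanning left to right: at [4:27] match '#egyh#cd#x7an#cd#dnxx4#', group 1 = 'egyh#cd#x7an#cd#dnxx4'.
With a single group, `findall` returns only what that group captured — 1 item.

['egyh#cd#x7an#cd#dnxx4']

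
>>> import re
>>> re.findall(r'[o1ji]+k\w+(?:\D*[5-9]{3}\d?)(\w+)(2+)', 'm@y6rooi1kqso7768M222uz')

The pattern matches one or more of one of [o1ji], then the literal 'k'; then one or more of a word character; then zero or more of a non-digit, then exactly 3 of a character in [5-9], then optionally a digit (non-capturing group); then one or more of a word character (captured); then one or more of a literal '2' (captured).
Matches: at [5:21] match 'ooi1kqso7768M222', groups = ('M22', '2').
With 2 capturing groups, `findall` returns a 2-tuple per match.

[('M22', '2')]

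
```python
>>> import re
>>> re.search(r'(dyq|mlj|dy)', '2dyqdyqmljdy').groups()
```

The match spans [1:4] → 'dyq'.
Captured: group 1 = 'dyq'.

('dyq',)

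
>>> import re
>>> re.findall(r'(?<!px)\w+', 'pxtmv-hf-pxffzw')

['pxtmv', 'hf', 'pxffzw']

Because the assertion is negative and zero-width, positions next to the forbidden text are skipped.
Matches: at [0:5] → 'pxtmv'; at [6:8] → 'hf'; at [9:15] → 'pxffzw'.
No capturing groups, so `findall` returns the 3 full match strings.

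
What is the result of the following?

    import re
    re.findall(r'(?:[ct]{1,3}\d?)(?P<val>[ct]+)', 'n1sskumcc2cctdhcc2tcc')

Because there's exactly one group, `findall` drops the full match and keeps group 1 from each hit.

['cct', 'tcc']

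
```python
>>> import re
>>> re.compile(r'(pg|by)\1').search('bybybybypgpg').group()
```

The backreference `\1` re-matches whatever the first group consumed, character for character.
`search` walks the string left to right and returns the first match it finds.
The match spans [0:4] → 'byby'.
Captured: group 1 = 'by'.

'byby'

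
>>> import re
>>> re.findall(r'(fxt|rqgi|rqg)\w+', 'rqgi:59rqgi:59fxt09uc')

['rqg', 'rqg', 'fxt']

With a single group, `findall` returns only what that group captured — 3 items.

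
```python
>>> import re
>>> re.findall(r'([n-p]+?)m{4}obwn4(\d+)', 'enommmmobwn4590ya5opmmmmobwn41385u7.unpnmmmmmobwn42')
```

The pattern matches one or more of a character in [n-p] (lazy) (captured); then exactly 4 of a literal 'm', then the literal 'ob', then the literal 'wn4'; then one or more of a digit (captured).
2 groups means each result is a tuple of 2 captured strings — 2 here.

[('no', '590'), ('op', '1385')]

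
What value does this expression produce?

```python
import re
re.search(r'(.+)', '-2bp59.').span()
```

(0, 7)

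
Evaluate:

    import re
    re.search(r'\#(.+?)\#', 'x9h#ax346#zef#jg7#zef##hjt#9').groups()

('ax346',)

`re.search` tries every starting position until one works.
The match spans [3:10] → '#ax346#'.
Captured: group 1 = 'ax346'.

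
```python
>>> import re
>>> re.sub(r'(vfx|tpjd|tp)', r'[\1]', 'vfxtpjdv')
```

'[vfx][tpjd]v'

Alternation tries branches left to right and keeps the first one that lets the overall match succeed at that position.
Matches: at [0:3] → 'vfx'; at [3:7] → 'tpjd'.
Each match is replaced using the text its own group 1 captured.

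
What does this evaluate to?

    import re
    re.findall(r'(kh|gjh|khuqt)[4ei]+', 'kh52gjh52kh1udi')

One capturing group, so `findall` returns just the captured substring from each match — 0 in all.
Nothing in the string satisfies the pattern, so the list is empty.

[]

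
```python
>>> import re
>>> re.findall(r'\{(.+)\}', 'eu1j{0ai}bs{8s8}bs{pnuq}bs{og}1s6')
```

With a single group, `findall` returns only what that group captured — 1 item.

['0ai}bs{8s8}bs{pnuq}bs{og']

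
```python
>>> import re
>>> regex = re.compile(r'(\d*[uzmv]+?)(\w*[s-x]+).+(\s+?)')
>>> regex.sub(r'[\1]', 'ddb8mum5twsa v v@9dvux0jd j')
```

This matches zero or more of a digit, then one or more of one of [uzmv] (lazy) (captured); then zero or more of a word character, then one or more of a character in [s-x] (captured); then one or more of any character; then one or more of whitespace (lazy) (captured).
With the lazy modifier that quantifier settles for the fewest repetitions that let the rest of the pattern succeed (the atoms after it are unaffected and can still be greedy).
Matches: at [3:26] → '8mum5twsa v v@9dvux0jd '.
Each match is replaced using the text its own group 1 captured.

'ddb[8m]j'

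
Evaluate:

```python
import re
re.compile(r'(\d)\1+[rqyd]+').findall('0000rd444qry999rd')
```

A backreference is literal: `\1` must see the identical characters the first group matched.
Scanning left to right: at [0:6] match '0000rd', group 1 = '0'; at [6:12] match '444qry', group 1 = '4'; at [12:17] match '999rd', group 1 = '9'.
`findall` collects group 1 from each match (3 total).

['0', '4', '9']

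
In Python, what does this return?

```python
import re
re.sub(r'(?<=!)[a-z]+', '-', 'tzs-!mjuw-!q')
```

'tzs-!--!-'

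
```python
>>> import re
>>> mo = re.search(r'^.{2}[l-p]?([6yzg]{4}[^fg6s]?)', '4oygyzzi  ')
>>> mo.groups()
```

This matches anchored at the start of the string; then exactly 2 of any character, then optionally a character in [l-p]; then exactly 4 of one of [6yzg], then optionally any character except [fg6s] (captured).
Unlike `match`, `search` isn't anchored — it looks for the pattern anywhere in the string.
The match spans [0:7] → '4oygyzz'.
Captured: group 1 = 'ygyzz'.

('ygyzz',)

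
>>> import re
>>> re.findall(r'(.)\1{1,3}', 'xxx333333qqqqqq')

After group 1 captures some text, `\1` only succeeds where that same text appears again.
Scanning left to right: at [0:3] match 'xxx', group 1 = 'x'; at [3:7] match '3333', group 1 = '3'; at [7:9] match '33', group 1 = '3'; at [9:13] match 'qqqq', group 1 = 'q'; at [13:15] match 'qq', group 1 = 'q'.
One capturing group, so `findall` returns just the captured substring from each match — 5 in all.

['x', '3', '3', 'q', 'q']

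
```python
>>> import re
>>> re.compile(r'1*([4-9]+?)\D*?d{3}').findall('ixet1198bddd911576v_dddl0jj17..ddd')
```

['98', '576', '7']

`findall` collects group 1 from each match (3 total).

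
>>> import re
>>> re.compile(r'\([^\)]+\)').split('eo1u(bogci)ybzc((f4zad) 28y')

['eo1u', 'ybzc', ' 28y']

Matches to split on: at [4:11] → '(bogci)'; at [15:23] → '((f4zad)'.
Each match becomes a cut point; 3 segments remain.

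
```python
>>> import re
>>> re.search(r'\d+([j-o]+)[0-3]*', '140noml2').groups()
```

The match spans [0:8] → '140noml2'.
Captured: group 1 = 'noml'.

('noml',)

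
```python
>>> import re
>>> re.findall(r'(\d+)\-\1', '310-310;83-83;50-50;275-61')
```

['310', '83', '50']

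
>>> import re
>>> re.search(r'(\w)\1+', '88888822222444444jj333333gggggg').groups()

('8',)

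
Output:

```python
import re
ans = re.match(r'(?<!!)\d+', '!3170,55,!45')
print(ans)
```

None

With `match`, the pattern is implicitly anchored at the beginning.
Here position 0 doesn't satisfy it, so the call returns None.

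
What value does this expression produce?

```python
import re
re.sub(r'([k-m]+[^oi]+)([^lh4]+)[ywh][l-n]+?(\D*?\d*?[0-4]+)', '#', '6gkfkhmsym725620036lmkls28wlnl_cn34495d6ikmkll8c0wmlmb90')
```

'6g#95d6i#'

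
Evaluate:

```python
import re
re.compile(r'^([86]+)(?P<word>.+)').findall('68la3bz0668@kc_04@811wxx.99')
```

The pattern matches anchored at the start of the string; then one or more of one of [86] (captured); then one or more of any character (captured as 'word').
Walking the string: at [0:27] match '68la3bz0668@kc_04@811wxx.99', groups = ('68', 'la3bz0668@kc_04@811wxx.99').
`findall` packs the 2 group values into a tuple for every match.

[('68', 'la3bz0668@kc_04@811wxx.99')]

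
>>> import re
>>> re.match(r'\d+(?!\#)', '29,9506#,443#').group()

With `match`, the pattern is implicitly anchored at the beginning.
The match spans [0:2] → '29'.

'29'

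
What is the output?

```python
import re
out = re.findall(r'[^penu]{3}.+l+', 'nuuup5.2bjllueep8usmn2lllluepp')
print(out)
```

Pattern: exactly 3 of any character except [penu], then one or more of any character; then one or more of a literal 'l'.
Matches: at [5:26] → '5.2bjllueep8usmn2llll'.
`findall` yields the raw match text (1 of them) because the pattern has no groups.

['5.2bjllueep8usmn2llll']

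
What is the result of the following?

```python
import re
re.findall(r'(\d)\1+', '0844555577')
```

['4', '5', '7']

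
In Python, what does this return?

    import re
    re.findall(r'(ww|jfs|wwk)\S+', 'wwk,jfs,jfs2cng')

`|` is ordered: at each position the engine commits to the first alternative that works.
With a single group, `findall` returns only what that group captured — 1 item.

['ww']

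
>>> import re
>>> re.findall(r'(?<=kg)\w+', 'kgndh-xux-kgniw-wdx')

['ndh', 'niw']

Because the assertion is zero-width, the text it checks is not consumed and won't appear in the result.
`findall` yields the raw match text (2 of them) because the pattern has no groups.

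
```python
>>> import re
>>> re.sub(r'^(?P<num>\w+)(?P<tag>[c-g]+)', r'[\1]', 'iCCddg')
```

The pattern matches anchored at the start of the string; then one or more of a word character (captured as 'num'); then one or more of a character in [c-g] (captured as 'tag').
Matches: at [0:6] → 'iCCddg'.
The replacement refers to a captured group, so each match is rewritten using its own captured text.

'[iCCdd]'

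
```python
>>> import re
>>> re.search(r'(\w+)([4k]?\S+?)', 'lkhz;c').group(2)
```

';'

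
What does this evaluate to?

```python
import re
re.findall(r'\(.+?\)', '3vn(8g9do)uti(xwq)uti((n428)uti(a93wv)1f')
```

['(8g9do)', '(xwq)', '((n428)', '(a93wv)']

The `?` after the quantifier makes it lazy — it takes as little as possible before letting the rest of the pattern try.
No capturing groups, so `findall` returns the 4 full match strings.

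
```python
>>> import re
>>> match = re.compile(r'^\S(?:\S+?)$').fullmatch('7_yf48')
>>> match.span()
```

Pattern: anchored at the start of the string; then a non-whitespace character; then one or more of a non-whitespace character (lazy) (non-capturing group); then anchored at the end.
`fullmatch` succeeds only if the pattern covers the string from start to end.
The match spans [0:6] → '7_yf48'.

(0, 6)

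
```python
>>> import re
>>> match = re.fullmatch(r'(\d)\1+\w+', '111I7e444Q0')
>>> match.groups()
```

After group 1 captures some text, `\1` only succeeds where that same text appears again.
`re.fullmatch` is like wrapping the pattern in `^…$` (in single-line mode).
The match spans [0:11] → '111I7e444Q0'.
Captured: group 1 = '1'.

('1',)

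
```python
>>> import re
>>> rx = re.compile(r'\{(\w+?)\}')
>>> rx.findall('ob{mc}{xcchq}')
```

Scanning left to right: at [2:6] match '{mc}', group 1 = 'mc'; at [6:13] match '{xcchq}', group 1 = 'xcchq'.
With a single group, `findall` returns only what that group captured — 2 items.

['mc', 'xcchq']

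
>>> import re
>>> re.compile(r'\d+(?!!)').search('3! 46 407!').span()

(3, 5)

The negative lookahead/lookbehind blocks any match where the forbidden context is present.
The match spans [3:5] → '46'.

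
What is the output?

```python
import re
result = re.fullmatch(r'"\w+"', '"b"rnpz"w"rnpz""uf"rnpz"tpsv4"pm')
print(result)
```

None

`re.fullmatch` is like wrapping the pattern in `^…$` (in single-line mode).
Here the string isn't matched end-to-end, so the call returns None.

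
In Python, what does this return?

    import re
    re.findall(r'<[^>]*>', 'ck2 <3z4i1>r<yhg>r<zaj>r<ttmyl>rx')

Matches: at [4:11] → '<3z4i1>'; at [12:17] → '<yhg>'; at [18:23] → '<zaj>'; at [24:31] → '<ttmyl>'.
With no groups in the pattern, `findall` gives back each whole match — 4 here.

['<3z4i1>', '<yhg>', '<zaj>', '<ttmyl>']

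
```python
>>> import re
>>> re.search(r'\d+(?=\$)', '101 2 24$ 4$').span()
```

The lookaround is zero-width — it requires the adjacent text to match without consuming it, so the asserted text isn't part of the match.
`re.search` scans for the first position where the pattern succeeds.
The match spans [6:8] → '24'.

(6, 8)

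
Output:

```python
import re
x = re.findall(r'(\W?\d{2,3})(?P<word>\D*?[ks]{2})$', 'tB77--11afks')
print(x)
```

[('-11', 'afks')]

Pattern: optionally a non-word character, then 2 to 3 of a digit (captured); then zero or more of a non-digit (lazy), then exactly 2 of one of [ks] (captured as 'word'); then anchored at the end.
Matches: at [5:12] match '-11afks', groups = ('-11', 'afks').
`findall` packs the 2 group values into a tuple for every match.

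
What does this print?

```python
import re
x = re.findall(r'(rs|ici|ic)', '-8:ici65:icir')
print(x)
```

['ici', 'ici']

`|` is ordered: at each position the engine commits to the first alternative that works.
`findall` collects group 1 from each match (2 total).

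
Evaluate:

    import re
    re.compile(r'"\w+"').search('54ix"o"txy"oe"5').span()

The match spans [4:7] → '"o"'.

(4, 7)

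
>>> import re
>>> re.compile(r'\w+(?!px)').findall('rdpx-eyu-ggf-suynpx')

['rdpx', 'eyu', 'ggf', 'suynpx']

The negative lookahead/lookbehind blocks any match where the forbidden context is present.
Scanning left to right: at [0:4] → 'rdpx'; at [5:8] → 'eyu'; at [9:12] → 'ggf'; at [13:19] → 'suynpx'.
Since nothing is captured, `findall` lists the 4 matched substrings directly.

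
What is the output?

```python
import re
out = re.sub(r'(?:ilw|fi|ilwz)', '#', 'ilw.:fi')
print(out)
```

#.:#

Matches: at [0:3] → 'ilw'; at [5:7] → 'fi'.
Each match is replaced by '#'.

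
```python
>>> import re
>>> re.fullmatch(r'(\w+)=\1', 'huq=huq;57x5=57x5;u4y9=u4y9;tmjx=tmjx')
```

None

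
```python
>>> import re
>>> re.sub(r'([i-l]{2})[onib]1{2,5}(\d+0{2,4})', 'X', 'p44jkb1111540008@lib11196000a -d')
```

Every occurrence is swapped for 'X'.

'p44X8@Xa -d'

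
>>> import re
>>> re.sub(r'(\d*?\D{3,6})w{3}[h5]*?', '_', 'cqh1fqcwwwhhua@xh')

'cqh_hhua@xh'

Pattern: zero or more of a digit (lazy), then 3 to 6 of a non-digit (captured); then exactly 3 of a literal 'w', then zero or more of one of [h5] (lazy).
Each match is replaced by '_'.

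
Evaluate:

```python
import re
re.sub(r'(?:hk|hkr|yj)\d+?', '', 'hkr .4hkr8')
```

Each match is replaced by ''.

'hkr .4'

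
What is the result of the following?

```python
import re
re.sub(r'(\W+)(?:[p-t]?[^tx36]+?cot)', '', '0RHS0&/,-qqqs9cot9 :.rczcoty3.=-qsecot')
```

This matches one or more of a non-word character (captured); then optionally a character in [p-t], then one or more of any character except [tx36] (lazy), then the literal 'cot' (non-capturing group).
Matches: at [5:17] → '&/,-qqqs9cot'; at [18:27] → ' :.rczcot'; at [29:38] → '.=-qsecot'.
Each match is replaced by ''.

'0RHS09y3'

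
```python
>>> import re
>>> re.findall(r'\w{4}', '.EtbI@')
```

['EtbI']

This matches exactly 4 of a word character.
Walking the string: at [1:5] → 'EtbI'.
`findall` yields the raw match text (1 of them) because the pattern has no groups.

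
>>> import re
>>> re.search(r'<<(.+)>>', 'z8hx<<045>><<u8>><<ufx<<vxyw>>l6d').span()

(4, 30)

`re.search` tries every starting position until one works.
The match spans [4:30] → '<<045>><<u8>><<ufx<<vxyw>>'.
Captured: group 1 = '045>><<u8>><<ufx<<vxyw'.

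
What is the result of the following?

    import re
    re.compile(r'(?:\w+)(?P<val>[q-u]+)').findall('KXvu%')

['u']

The pattern matches one or more of a word character (non-capturing group); then one or more of a character in [q-u] (captured as 'val').
Scanning left to right: at [0:4] match 'KXvu', group 1 = 'u'.
With a single group, `findall` returns only what that group captured — 1 item.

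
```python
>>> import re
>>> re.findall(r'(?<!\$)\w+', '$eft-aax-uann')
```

['ft', 'aax', 'uann']

The negative lookahead/lookbehind blocks any match where the forbidden context is present.
Matches: at [2:4] → 'ft'; at [5:8] → 'aax'; at [9:13] → 'uann'.
Since nothing is captured, `findall` lists the 3 matched substrings directly.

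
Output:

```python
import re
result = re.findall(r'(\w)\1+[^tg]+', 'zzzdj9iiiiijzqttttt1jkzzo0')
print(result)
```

A backreference is literal: `\1` must see the identical characters the first group matched.
With a single group, `findall` returns only what that group captured — 2 items.

['z', 't']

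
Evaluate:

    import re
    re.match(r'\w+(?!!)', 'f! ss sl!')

The negative lookaround is zero-width — it rules out positions where the adjacent text would match, without consuming anything.
`match` is anchored at position 0; if the pattern doesn't fit there, it returns None.
Here position 0 doesn't satisfy it, so the call returns None.

None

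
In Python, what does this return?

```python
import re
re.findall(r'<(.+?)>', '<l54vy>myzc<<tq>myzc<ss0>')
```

['l54vy', '<tq', 'ss0']

Lazy quantifiers expand one character at a time until the remainder of the pattern can match.
Scanning left to right: at [0:7] match '<l54vy>', group 1 = 'l54vy'; at [11:16] match '<<tq>', group 1 = '<tq'; at [20:25] match '<ss0>', group 1 = 'ss0'.
With a single group, `findall` returns only what that group captured — 3 items.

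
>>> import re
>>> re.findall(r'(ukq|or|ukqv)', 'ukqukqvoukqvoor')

['ukq', 'ukq', 'ukq', 'or']

Branches in `(...|...)` are attempted left-to-right; the first branch that allows the whole pattern to succeed is taken.
Matches: at [0:3] match 'ukq', group 1 = 'ukq'; at [3:6] match 'ukq', group 1 = 'ukq'; at [8:11] match 'ukq', group 1 = 'ukq'; at [13:15] match 'or', group 1 = 'or'.
`findall` collects group 1 from each match (4 total).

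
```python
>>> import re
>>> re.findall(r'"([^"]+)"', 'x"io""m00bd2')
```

Walking the string: at [1:5] match '"io"', group 1 = 'io'.
Because there's exactly one group, `findall` drops the full match and keeps group 1 from the one hit.

['io']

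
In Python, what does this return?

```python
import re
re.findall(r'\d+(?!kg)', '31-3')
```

A negative assertion filters positions out without eating any characters.
Matches: at [0:2] → '31'; at [3:4] → '3'.
Since nothing is captured, `findall` lists the 2 matched substrings directly.

['31', '3']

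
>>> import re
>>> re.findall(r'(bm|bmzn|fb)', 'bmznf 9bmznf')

['bm', 'bm']

Alternation tries branches left to right and keeps the first one that lets the overall match succeed at that position.
`findall` collects group 1 from each match (2 total).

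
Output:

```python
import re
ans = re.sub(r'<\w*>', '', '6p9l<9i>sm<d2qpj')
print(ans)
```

Matches: at [4:8] → '<9i>'.
Every occurrence is swapped for ''.

6p9lsm<d2qpj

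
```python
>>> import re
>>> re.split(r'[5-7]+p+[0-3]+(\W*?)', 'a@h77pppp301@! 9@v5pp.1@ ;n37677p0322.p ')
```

The pattern matches one or more of a character in [5-7]; then one or more of the literal 'p', then one or more of a character in [0-3]; then zero or more of a non-word character (lazy) (captured).
Matches to split on: at [3:12] → '77pppp301'; at [28:37] → '7677p0322'.
The group in the pattern means `split` returns the separators' captures alongside the pieces.

['a@h', '', '@! 9@v5pp.1@ ;n3', '', '.p ']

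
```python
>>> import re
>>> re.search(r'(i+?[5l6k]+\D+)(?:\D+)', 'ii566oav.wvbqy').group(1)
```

The match spans [0:14] → 'ii566oav.wvbqy'.
Captured: group 1 = 'ii566oav.wvbq'.

'ii566oav.wvbq'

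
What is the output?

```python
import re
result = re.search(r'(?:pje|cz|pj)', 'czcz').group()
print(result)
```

`re.search` scans for the first position where the pattern succeeds.
The match spans [0:2] → 'cz'.

cz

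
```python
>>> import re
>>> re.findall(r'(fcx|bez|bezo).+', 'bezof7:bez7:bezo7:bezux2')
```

['bez']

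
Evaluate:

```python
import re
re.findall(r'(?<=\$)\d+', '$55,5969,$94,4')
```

Lookahead/lookbehind check context without consuming it, so the matched span excludes the asserted characters.
With no groups in the pattern, `findall` gives back each whole match — 2 here.

['55', '94']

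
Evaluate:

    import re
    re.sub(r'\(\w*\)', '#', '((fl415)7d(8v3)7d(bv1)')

'(#7d#7d#'

Each match is replaced by '#'.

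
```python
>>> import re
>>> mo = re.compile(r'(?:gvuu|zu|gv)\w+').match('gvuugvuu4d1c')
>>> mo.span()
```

(0, 12)

`re.match` only tries the pattern at the start of the string.
The match spans [0:12] → 'gvuugvuu4d1c'.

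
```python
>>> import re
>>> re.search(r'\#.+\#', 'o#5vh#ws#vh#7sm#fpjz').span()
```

Unlike `match`, `search` isn't anchored — it looks for the pattern anywhere in the string.
The match spans [1:16] → '#5vh#ws#vh#7sm#'.

(1, 16)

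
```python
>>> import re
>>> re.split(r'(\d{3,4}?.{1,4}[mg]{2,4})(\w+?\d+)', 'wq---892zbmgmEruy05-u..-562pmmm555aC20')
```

['wq---', '892zbmgm', 'Eruy05', '-u..-', '562pmmm', '555', 'aC20']

This matches 3 to 4 of a digit (lazy), then 1 to 4 of any character, then 2 to 4 of one of [mg] (captured); then one or more of a word character (lazy), then one or more of a digit (captured).
Matches to split on: at [5:19] → '892zbmgmEruy05'; at [24:34] → '562pmmm555'.
The group in the pattern means `split` returns the separators' captures alongside the pieces.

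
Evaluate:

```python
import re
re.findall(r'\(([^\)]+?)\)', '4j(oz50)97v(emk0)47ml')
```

['oz50', 'emk0']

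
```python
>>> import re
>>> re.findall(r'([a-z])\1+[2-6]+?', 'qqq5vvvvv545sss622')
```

['q', 'v', 's']

`\1` is not a pattern — it's the concrete string captured by group 1, re-applied verbatim.
Because there's exactly one group, `findall` drops the full match and keeps group 1 from each hit.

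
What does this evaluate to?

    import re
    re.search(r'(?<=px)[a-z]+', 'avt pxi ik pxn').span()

The `(?=…)`/`(?<=…)` assertion just peeks at neighbouring text; it doesn't advance the match position.
`re.search` scans for the first position where the pattern succeeds.
The match spans [6:7] → 'i'.

(6, 7)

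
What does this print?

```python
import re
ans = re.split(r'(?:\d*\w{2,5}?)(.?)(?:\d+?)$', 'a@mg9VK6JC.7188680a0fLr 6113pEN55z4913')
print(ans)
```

Pattern: zero or more of a digit, then 2 to 5 of a word character (lazy) (non-capturing group); then optionally any character (captured); then one or more of a digit (lazy) (non-capturing group); then anchored at the end.
Matches to split on: at [24:38] → '6113pEN55z4913'.
Because the pattern has a capturing group, `split` also inserts each captured text between the pieces.

['a@mg9VK6JC.7188680a0fLr ', 'z', '']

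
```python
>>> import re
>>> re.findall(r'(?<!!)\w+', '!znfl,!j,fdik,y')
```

['nfl', 'fdik', 'y']

Because the assertion is negative and zero-width, positions next to the forbidden text are skipped.
With no groups in the pattern, `findall` gives back each whole match — 3 here.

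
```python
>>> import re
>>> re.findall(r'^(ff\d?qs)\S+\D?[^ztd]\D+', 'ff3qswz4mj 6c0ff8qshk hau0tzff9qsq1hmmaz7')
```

['ff3qs']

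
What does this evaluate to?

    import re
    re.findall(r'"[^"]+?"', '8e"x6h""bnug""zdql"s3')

Walking the string: at [2:7] → '"x6h"'; at [7:13] → '"bnug"'; at [13:19] → '"zdql"'.
No capturing groups, so `findall` returns the 3 full match strings.

['"x6h"', '"bnug"', '"zdql"']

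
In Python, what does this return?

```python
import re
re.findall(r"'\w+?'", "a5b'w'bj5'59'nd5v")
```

["'w'", "'59'"]

No capturing groups, so `findall` returns the 2 full match strings.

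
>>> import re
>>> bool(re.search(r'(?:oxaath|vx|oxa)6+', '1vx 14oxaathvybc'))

`re.search` tries every starting position until one works.
Here no position works, so the call returns None, and `bool(None)` is False.

False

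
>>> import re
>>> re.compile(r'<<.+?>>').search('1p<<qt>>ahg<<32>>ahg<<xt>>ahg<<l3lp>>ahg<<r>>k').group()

A non-greedy quantifier consumes as few characters as it can — just enough that the remainder of the pattern still matches from where it stops; whatever follows it matches normally.
`re.search` tries every starting position until one works.
The match spans [2:8] → '<<qt>>'.

'<<qt>>'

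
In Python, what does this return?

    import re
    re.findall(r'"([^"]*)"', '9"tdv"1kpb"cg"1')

['tdv', 'cg']

Walking the string: at [1:6] match '"tdv"', group 1 = 'tdv'; at [10:14] match '"cg"', group 1 = 'cg'.
One capturing group, so `findall` returns just the captured substring from each match — 2 in all.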